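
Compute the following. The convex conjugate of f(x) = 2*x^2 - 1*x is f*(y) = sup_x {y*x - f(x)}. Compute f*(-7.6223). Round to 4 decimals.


f*(y) = sup_x {y*x - a*x^2 - b*x} = sup_x {(y-b)*x - a*x^2}
FOC: (y - b) - 2a*x = 0 => x* = (y - b)/(2a)
x* = (-7.6223 + 1)/(2*2) = -1.6556
f*(-7.6223) = (y-b)^2/(4a) = (-7.6223 + 1)^2/(4*2)
= 43.8549/8 = 5.4819


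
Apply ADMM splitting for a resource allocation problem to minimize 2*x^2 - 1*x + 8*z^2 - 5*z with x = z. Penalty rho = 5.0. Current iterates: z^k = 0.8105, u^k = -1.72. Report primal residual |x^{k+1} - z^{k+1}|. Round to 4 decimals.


ADMM iteration with rho = 5.0, z^k = 0.8105, u^k = -1.72
Step 1: x-update.
Minimize 2*x^2 - 1*x + (5.0/2)*(x - 0.8105 - 1.72)^2
FOC: (2*2 + 5.0)*x = 1 + 5.0*(0.8105 + 1.72)
x^{k+1} = 1.5169
Step 2: z-update.
Minimize 8*z^2 - 5*z + (5.0/2)*(1.5169 - z - 1.72)^2
FOC: (2*8 + 5.0)*z = 5 + 5.0*(1.5169 - 1.72)
z^{k+1} = 0.1897
Step 3: u-update.
u^{k+1} = -1.72 + 1.5169 - 0.1897 = -0.3928
Step 4: Primal residual = |1.5169 - 0.1897| = 1.3272


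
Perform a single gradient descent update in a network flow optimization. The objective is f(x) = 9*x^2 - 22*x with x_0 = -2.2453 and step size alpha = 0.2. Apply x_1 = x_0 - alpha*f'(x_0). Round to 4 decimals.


We compute the gradient at x_0 and apply the update.
f'(x) = 18*x - 22
f'(-2.2453) = 18*-2.2453 - 22 = -62.4154
x_1 = -2.2453 - 0.2*-62.4154 = 10.2378


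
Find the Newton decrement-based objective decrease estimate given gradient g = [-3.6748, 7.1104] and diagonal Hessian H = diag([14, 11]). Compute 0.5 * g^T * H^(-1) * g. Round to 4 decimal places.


Step 1: H is diagonal, so H^(-1) * g = [-0.2625, 0.6464].
Step 2: g^T H^(-1) g = sum_i g_i^2 / H_ii
  = (-3.6748)^2/14 + (7.1104)^2/11
  = 0.9646 + 4.5962 = 5.5607
Step 3: Objective decrease = 0.5 * g^T H^(-1) g = 2.7804


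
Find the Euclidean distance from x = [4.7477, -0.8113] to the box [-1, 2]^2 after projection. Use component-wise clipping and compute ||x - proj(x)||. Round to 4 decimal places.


Project each component onto [-1, 2].
clip(4.7477) = 2.0, clip(-0.8113) = -0.8113
Projection = [2.0, -0.8113]
Squared diffs: [7.5499, 0.0]
Distance = sqrt(7.5499) = 2.7477


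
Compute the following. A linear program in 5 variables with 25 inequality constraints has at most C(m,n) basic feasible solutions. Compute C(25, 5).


Each vertex corresponds to some choice of n active constraints out of m, so the number of vertices is at most C(m, n) = m! / (n!(m-n)!).
m = 25, n = 5
Numerator: 25 * 24 * 23 * 22 * 21
Denominator: 5! = 120
C(25, 5) = 53130


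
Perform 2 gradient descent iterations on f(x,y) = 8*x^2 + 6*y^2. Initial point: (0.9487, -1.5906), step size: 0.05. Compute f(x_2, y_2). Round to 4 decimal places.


Gradient descent on f(x,y) = 8*x^2 + 6*y^2.
Starting point: (0.9487, -1.5906), alpha = 0.05
Step 1: grad_x = 2*8*0.9487 = 15.1792, grad_y = 2*6*-1.5906 = -19.0872
  x_1 = 0.9487 - 0.05*15.1792 = 0.1897
  y_1 = -1.5906 - 0.05*-19.0872 = -0.6362
Step 2: grad_x = 2*8*0.1897 = 3.0358, grad_y = 2*6*-0.6362 = -7.6349
  x_2 = 0.1897 - 0.05*3.0358 = 0.0379
  y_2 = -0.6362 - 0.05*-7.6349 = -0.2545
f(0.0379, -0.2545) = 8*0.0379^2 + 6*(-0.2545)^2 = 0.4001


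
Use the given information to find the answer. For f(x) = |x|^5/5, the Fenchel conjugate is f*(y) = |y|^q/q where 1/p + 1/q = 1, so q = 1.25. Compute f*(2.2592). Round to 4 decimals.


The conjugate exponent q satisfies 1/p + 1/q = 1.
p = 5, so q = 5/(5 - 1) = 1.25
|y|^q = 2.2592^1.25 = 2.7698
f*(2.2592) = 2.7698 / 1.25 = 2.2158


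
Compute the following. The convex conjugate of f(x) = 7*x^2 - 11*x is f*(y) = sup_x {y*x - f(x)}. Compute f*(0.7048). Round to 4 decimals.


f*(y) = sup_x {y*x - a*x^2 - b*x} = sup_x {(y-b)*x - a*x^2}
FOC: (y - b) - 2a*x = 0 => x* = (y - b)/(2a)
x* = (0.7048 + 11)/(2*7) = 0.8361
f*(0.7048) = (y-b)^2/(4a) = (0.7048 + 11)^2/(4*7)
= 137.0023/28 = 4.8929


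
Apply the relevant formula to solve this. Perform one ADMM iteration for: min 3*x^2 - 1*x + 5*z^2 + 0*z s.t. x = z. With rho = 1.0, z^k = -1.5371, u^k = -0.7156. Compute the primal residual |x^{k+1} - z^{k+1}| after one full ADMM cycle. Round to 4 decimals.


ADMM iteration with rho = 1.0, z^k = -1.5371, u^k = -0.7156
Step 1: x-update.
Minimize 3*x^2 - 1*x + (1.0/2)*(x + 1.5371 - 0.7156)^2
FOC: (2*3 + 1.0)*x = 1 + 1.0*(-1.5371 + 0.7156)
x^{k+1} = 0.0255
Step 2: z-update.
Minimize 5*z^2 + 0*z + (1.0/2)*(0.0255 - z - 0.7156)^2
FOC: (2*5 + 1.0)*z = 0 + 1.0*(0.0255 - 0.7156)
z^{k+1} = -0.0627
Step 3: u-update.
u^{k+1} = -0.7156 + 0.0255 + 0.0627 = -0.6274
Step 4: Primal residual = |0.0255 + 0.0627| = 0.0882


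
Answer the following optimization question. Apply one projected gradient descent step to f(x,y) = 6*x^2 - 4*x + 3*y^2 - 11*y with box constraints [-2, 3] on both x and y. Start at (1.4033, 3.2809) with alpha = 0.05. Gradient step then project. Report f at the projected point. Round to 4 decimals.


Step 1: Compute gradient at (1.4033, 3.2809).
grad_x = 2*6*1.4033 - 4 = 12.8396
grad_y = 2*3*3.2809 - 11 = 8.6854
Step 2: Gradient step.
x_raw = 1.4033 - 0.05*12.8396 = 0.7613
y_raw = 3.2809 - 0.05*8.6854 = 2.8466
Step 3: Project onto [-2, 3].
x_proj = clip(0.7613) = 0.7613
y_proj = clip(2.8466) = 2.8466
Step 4: Evaluate f.
f(0.7613, 2.8466) = -6.5707


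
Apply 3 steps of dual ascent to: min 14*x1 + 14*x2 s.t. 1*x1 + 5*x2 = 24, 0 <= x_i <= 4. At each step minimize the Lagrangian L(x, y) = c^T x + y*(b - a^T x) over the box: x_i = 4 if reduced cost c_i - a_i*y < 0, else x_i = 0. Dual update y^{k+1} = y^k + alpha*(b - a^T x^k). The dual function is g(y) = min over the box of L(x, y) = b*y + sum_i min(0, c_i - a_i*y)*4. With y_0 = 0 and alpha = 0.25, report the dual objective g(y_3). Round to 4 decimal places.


Dual ascent for LP: min 14*x1 + 14*x2, 1*x1 + 5*x2 = 24, 0 <= x_i <= 4
Step 1: y^k = 0.0, reduced costs: (14.0, 14.0)
  x^k = (0.0, 0.0), subgradient = b - a^T x = 24.0
  y^{k+1} = 0.0 + 0.25*24.0 = 6.0
Step 2: y^k = 6.0, reduced costs: (8.0, -16.0)
  x^k = (0.0, 4.0), subgradient = b - a^T x = 4.0
  y^{k+1} = 6.0 + 0.25*4.0 = 7.0
Step 3: y^k = 7.0, reduced costs: (7.0, -21.0)
  x^k = (0.0, 4.0), subgradient = b - a^T x = 4.0
  y^{k+1} = 7.0 + 0.25*4.0 = 8.0
Dual objective at y_3 = 8.0: reduced costs (6.0, -26.0), box minimizer x = (0.0, 4.0)
g(y_3) = b*y + (c1 - a1*y)*x1 + (c2 - a2*y)*x2 = 24*8.0 + 6.0*0.0 + (-26.0)*4.0 = 192.0 + 0.0 - 104.0 = 88.0


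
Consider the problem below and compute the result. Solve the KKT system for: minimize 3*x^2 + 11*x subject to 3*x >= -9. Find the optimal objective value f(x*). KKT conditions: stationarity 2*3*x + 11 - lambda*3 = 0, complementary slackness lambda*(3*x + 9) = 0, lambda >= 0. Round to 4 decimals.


Step 1: Try lambda = 0 (constraint inactive).
Stationarity: 2*3*x + 11 = 0
x* = -11/(2*3) = -11/6 = -1.8333 (rounded; the exact value -11/6 is used below)
Check constraint: 3*-1.8333 = -5.4999 >= -9 -- satisfied.
Step 2: Compute optimal value.
f(x*) = 3*(-11/6)^2 + 11*(-11/6) = -10.0833


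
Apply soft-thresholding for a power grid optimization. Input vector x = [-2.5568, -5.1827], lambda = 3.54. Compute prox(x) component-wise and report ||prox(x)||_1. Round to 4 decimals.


Soft-thresholding with lambda = 3.54:
prox(-2.5568) = sign(-2.5568)*max(|-2.5568| - 3.54, 0) = 0.0
prox(-5.1827) = sign(-5.1827)*max(|-5.1827| - 3.54, 0) = -1.6427
prox(x) = [0.0, -1.6427]
||prox(x)||_1 = 0.0 + 1.6427 = 1.6427


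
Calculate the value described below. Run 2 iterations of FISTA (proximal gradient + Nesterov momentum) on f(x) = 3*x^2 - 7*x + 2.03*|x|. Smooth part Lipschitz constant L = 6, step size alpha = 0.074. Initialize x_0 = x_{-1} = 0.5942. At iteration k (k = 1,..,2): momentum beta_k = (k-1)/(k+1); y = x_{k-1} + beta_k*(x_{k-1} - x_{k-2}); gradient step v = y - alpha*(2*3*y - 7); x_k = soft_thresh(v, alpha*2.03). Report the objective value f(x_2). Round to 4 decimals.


FISTA on f(x) = 3*x^2 - 7*x + 2.03*|x|
L = 6, alpha = 0.074
Iteration 1: beta = 0.0, y = 0.5942 + 0.0*(0.5942 - 0.5942) = 0.5942
  grad(y) = -3.4348, v = y - alpha*grad = 0.8484
  prox(v) = soft_thresh(0.8484, 0.1502) = 0.6982
Iteration 2: beta = 0.3333, y = 0.6982 + 0.3333*(0.6982 - 0.5942) = 0.7328
  grad(y) = -2.6032, v = y - alpha*grad = 0.9254
  prox(v) = soft_thresh(0.9254, 0.1502) = 0.7752
f(x_2) = 3*0.7752^2 - 7*0.7752 + 2.03*|0.7752| = -2.0499


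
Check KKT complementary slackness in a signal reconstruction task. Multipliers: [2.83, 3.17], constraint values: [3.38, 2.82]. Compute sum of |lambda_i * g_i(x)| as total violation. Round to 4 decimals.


KKT complementary slackness check:
lambda_1 * g_1 = 2.83 * 3.38 = 9.5654
lambda_2 * g_2 = 3.17 * 2.82 = 8.9394
Total violation = 9.5654 + 8.9394 = 18.5048


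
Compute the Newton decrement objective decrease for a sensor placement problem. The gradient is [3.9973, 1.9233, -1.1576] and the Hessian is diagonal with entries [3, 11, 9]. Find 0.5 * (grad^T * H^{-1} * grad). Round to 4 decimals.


Step 1: H is diagonal, so H^(-1) * g = [1.3324, 0.1748, -0.1286].
Step 2: g^T H^(-1) g = sum_i g_i^2 / H_ii
  = (3.9973)^2/3 + (1.9233)^2/11 + (-1.1576)^2/9
  = 5.3261 + 0.3363 + 0.1489 = 5.8113
Step 3: Objective decrease = 0.5 * g^T H^(-1) g = 2.9057


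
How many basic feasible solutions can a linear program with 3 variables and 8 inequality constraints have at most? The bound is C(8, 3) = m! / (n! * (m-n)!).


Each vertex corresponds to some choice of n active constraints out of m, so the number of vertices is at most C(m, n) = m! / (n!(m-n)!).
m = 8, n = 3
Numerator: 8 * 7 * 6
Denominator: 3! = 6
C(8, 3) = 56


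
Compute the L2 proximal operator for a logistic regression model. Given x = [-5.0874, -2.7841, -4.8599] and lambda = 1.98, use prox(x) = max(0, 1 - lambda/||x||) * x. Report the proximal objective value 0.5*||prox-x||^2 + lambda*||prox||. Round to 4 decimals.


Step 1: Compute ||x||.
||x|| = 7.5665
Step 2: Compute scaling factor.
scale = max(0, 1 - 1.98/7.5665) = 0.7383
Step 3: prox(x) = [-3.7561, -2.0556, -3.5882]
||prox(x)|| = 5.5865
Step 4: Proximal objective.
0.5*||prox-x||^2 = 1.9602
lambda*||prox|| = 11.0613
Total = 13.0214


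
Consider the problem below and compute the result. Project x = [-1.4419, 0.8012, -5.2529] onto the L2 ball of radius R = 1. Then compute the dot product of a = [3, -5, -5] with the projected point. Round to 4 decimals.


Step 1: Compute ||x|| (intermediates to 6 decimals).
||x|| = sqrt((-1.4419)^2 + 0.8012^2 + (-5.2529)^2) = 5.505811
Step 2: Project.
Since ||x|| > R, scale = R/||x|| = 1/5.505811 = 0.181626, proj(x) = scale * x
proj(x) = [-0.261887, 0.145519, -0.954063]
Step 3: Dot product.
a^T * proj(x) = 3*(-0.261887) - 5*0.145519 - 5*(-0.954063) = 3.2571


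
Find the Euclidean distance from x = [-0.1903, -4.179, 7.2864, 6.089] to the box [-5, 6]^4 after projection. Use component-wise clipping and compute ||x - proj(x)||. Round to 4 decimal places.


Project each component onto [-5, 6].
clip(-0.1903) = -0.1903, clip(-4.179) = -4.179, clip(7.2864) = 6.0, clip(6.089) = 6.0
Projection = [-0.1903, -4.179, 6.0, 6.0]
Squared diffs: [0.0, 0.0, 1.6548, 0.0079]
Distance = sqrt(1.6627) = 1.2895


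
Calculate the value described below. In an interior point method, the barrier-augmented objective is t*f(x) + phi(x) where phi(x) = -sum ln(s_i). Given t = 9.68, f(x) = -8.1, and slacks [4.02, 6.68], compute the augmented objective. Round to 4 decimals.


Step 1: Compute log-barrier.
ln values: [1.3913, 1.8991]
phi = -(1.3913 + 1.8991) = -3.2904
Step 2: Compute augmented objective.
t*f(x) = 9.68*-8.1 = -78.408
Total = -78.408 - 3.2904 = -81.6984


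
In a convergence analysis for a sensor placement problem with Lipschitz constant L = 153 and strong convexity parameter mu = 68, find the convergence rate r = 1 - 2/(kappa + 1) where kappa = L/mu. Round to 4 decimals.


Step 1: Compute the condition number.
kappa = L/mu = 153/68 = 2.25
Step 2: Compute the convergence rate.
r = 1 - 2/(kappa + 1) = 1 - 2*mu/(L + mu) = (L - mu)/(L + mu) = 85/221 = 0.3846


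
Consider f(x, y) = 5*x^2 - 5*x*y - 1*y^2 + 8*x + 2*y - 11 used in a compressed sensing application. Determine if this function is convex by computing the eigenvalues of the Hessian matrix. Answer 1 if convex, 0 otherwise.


The Hessian of f(x,y) = 5*x^2 - 5*x*y - 1*y^2 + 8*x + 2*y - 11 is:
H = [[10, -5], [-5, -2]]
Trace = 10 - 2 = 8
Determinant = 10*-2 - (-5)^2 = -45
Discriminant = (8)^2 - 4*-45 = 244.0
Eigenvalues: lambda_1 = -3.8102, lambda_2 = 11.8102
The function is not convex.

0


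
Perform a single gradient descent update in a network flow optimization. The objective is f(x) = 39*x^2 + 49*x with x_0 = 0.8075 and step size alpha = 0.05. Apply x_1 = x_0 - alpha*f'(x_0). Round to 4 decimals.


We compute the gradient at x_0 and apply the update.
f'(x) = 78*x + 49
f'(0.8075) = 78*0.8075 + 49 = 111.985
x_1 = 0.8075 - 0.05*111.985 = -4.7918


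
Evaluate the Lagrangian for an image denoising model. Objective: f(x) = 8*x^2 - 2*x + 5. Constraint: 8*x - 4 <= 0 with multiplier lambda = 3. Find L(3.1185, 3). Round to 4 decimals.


Step 1: Evaluate f(x).
f(3.1185) = 8*3.1185^2 - 2*3.1185 + 5 = 76.5633
Step 2: Evaluate g(x).
g(3.1185) = 8*3.1185 - 4 = 20.948
Step 3: Compute Lagrangian.
L = 76.5633 + 3*20.948 = 139.4073


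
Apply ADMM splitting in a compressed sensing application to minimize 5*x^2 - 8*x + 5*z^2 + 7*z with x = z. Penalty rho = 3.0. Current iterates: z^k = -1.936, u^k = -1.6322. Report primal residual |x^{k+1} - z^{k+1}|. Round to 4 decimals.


ADMM iteration with rho = 3.0, z^k = -1.936, u^k = -1.6322
Step 1: x-update.
Minimize 5*x^2 - 8*x + (3.0/2)*(x + 1.936 - 1.6322)^2
FOC: (2*5 + 3.0)*x = 8 + 3.0*(-1.936 + 1.6322)
x^{k+1} = 0.5453
Step 2: z-update.
Minimize 5*z^2 + 7*z + (3.0/2)*(0.5453 - z - 1.6322)^2
FOC: (2*5 + 3.0)*z = -7 + 3.0*(0.5453 - 1.6322)
z^{k+1} = -0.7893
Step 3: u-update.
u^{k+1} = -1.6322 + 0.5453 + 0.7893 = -0.2976
Step 4: Primal residual = |0.5453 + 0.7893| = 1.3346


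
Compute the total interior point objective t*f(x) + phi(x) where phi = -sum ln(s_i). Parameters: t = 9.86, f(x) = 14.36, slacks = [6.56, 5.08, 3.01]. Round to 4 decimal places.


Step 1: Compute log-barrier.
ln values: [1.881, 1.6253, 1.1019]
phi = -(1.881 + 1.6253 + 1.1019) = -4.6082
Step 2: Compute augmented objective.
t*f(x) = 9.86*14.36 = 141.5896
Total = 141.5896 - 4.6082 = 136.9814


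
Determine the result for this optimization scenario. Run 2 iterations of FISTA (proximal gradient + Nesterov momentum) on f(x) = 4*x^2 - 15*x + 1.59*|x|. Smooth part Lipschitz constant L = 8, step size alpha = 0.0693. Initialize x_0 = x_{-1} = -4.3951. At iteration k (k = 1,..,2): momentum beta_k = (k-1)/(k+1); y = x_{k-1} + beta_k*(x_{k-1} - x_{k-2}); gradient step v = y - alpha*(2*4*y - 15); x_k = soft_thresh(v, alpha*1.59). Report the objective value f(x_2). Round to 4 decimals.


FISTA on f(x) = 4*x^2 - 15*x + 1.59*|x|
L = 8, alpha = 0.0693
Iteration 1: beta = 0.0, y = -4.3951 + 0.0*(-4.3951 + 4.3951) = -4.3951
  grad(y) = -50.1608, v = y - alpha*grad = -0.919
  prox(v) = soft_thresh(-0.919, 0.1102) = -0.8088
Iteration 2: beta = 0.3333, y = -0.8088 + 0.3333*(-0.8088 + 4.3951) = 0.3867
  grad(y) = -11.9066, v = y - alpha*grad = 1.2118
  prox(v) = soft_thresh(1.2118, 0.1102) = 1.1016
f(x_2) = 4*1.1016^2 - 15*1.1016 + 1.59*|1.1016| = -9.9184


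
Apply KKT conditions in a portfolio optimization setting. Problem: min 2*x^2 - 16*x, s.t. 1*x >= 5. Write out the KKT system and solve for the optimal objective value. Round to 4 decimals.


Step 1: Try lambda = 0 (constraint inactive).
x_unc = 16/(2*2) = 4.0
Check: 1*4.0 = 4.0 < 5 -- violated!
Step 2: Constraint must be active: 1*x = 5
x* = 5/1 = 5.0
lambda = (2*2*5.0 - 16)/1 = 4.0
Step 3: Compute optimal value.
f(x*) = 2*5.0^2 - 16*5.0 = -30.0


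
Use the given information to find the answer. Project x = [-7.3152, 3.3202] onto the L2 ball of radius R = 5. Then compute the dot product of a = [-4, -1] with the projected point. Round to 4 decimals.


Step 1: Compute ||x|| (intermediates to 6 decimals).
||x|| = sqrt((-7.3152)^2 + 3.3202^2) = 8.033423
Step 2: Project.
Since ||x|| > R, scale = R/||x|| = 5/8.033423 = 0.6224, proj(x) = scale * x
proj(x) = [-4.55298, 2.066492]
Step 3: Dot product.
a^T * proj(x) = -4*(-4.55298) - 1*2.066492 = 16.1454


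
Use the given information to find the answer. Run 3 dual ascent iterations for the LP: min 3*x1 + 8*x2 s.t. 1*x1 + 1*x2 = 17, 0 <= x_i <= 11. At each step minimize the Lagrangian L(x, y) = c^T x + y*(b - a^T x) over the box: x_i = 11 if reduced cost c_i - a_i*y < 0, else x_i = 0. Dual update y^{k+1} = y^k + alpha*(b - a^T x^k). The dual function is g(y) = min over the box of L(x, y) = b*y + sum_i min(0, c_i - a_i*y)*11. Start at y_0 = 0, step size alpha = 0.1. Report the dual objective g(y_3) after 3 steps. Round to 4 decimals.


Dual ascent for LP: min 3*x1 + 8*x2, 1*x1 + 1*x2 = 17, 0 <= x_i <= 11
Step 1: y^k = 0.0, reduced costs: (3.0, 8.0)
  x^k = (0.0, 0.0), subgradient = b - a^T x = 17.0
  y^{k+1} = 0.0 + 0.1*17.0 = 1.7
Step 2: y^k = 1.7, reduced costs: (1.3, 6.3)
  x^k = (0.0, 0.0), subgradient = b - a^T x = 17.0
  y^{k+1} = 1.7 + 0.1*17.0 = 3.4
Step 3: y^k = 3.4, reduced costs: (-0.4, 4.6)
  x^k = (11.0, 0.0), subgradient = b - a^T x = 6.0
  y^{k+1} = 3.4 + 0.1*6.0 = 4.0
Dual objective at y_3 = 4.0: reduced costs (-1.0, 4.0), box minimizer x = (11.0, 0.0)
g(y_3) = b*y + (c1 - a1*y)*x1 + (c2 - a2*y)*x2 = 17*4.0 + (-1.0)*11.0 + 4.0*0.0 = 68.0 - 11.0 + 0.0 = 57.0


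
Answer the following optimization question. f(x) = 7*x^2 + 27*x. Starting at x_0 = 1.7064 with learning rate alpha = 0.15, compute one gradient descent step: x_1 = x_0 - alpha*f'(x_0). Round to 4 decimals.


We compute the gradient at x_0 and apply the update.
f'(x) = 14*x + 27
f'(1.7064) = 14*1.7064 + 27 = 50.8896
x_1 = 1.7064 - 0.15*50.8896 = -5.927


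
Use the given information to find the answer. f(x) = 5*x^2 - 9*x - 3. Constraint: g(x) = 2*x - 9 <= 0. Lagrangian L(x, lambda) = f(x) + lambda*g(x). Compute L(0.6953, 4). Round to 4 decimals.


Step 1: Evaluate f(x).
f(0.6953) = 5*0.6953^2 - 9*0.6953 - 3 = -6.8405
Step 2: Evaluate g(x).
g(0.6953) = 2*0.6953 - 9 = -7.6094
Step 3: Compute Lagrangian.
L = -6.8405 + 4*-7.6094 = -37.2781


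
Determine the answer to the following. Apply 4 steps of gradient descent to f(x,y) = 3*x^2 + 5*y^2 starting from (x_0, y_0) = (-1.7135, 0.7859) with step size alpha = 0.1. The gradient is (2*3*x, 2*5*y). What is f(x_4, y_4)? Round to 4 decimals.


Gradient descent on f(x,y) = 3*x^2 + 5*y^2.
Starting point: (-1.7135, 0.7859), alpha = 0.1
Step 1: grad_x = 2*3*-1.7135 = -10.281, grad_y = 2*5*0.7859 = 7.859
  x_1 = -1.7135 - 0.1*-10.281 = -0.6854
  y_1 = 0.7859 - 0.1*7.859 = 0.0
Step 2: grad_x = 2*3*-0.6854 = -4.1124, grad_y = 2*5*0.0 = 0.0
  x_2 = -0.6854 - 0.1*-4.1124 = -0.2742
  y_2 = 0.0 - 0.1*0.0 = 0.0
Step 3: grad_x = 2*3*-0.2742 = -1.645, grad_y = 2*5*0.0 = 0.0
  x_3 = -0.2742 - 0.1*-1.645 = -0.1097
  y_3 = 0.0 - 0.1*0.0 = 0.0
Step 4: grad_x = 2*3*-0.1097 = -0.658, grad_y = 2*5*0.0 = 0.0
  x_4 = -0.1097 - 0.1*-0.658 = -0.0439
  y_4 = 0.0 - 0.1*0.0 = 0.0
f(-0.0439, 0.0) = 3*(-0.0439)^2 + 5*0.0^2 = 0.0058


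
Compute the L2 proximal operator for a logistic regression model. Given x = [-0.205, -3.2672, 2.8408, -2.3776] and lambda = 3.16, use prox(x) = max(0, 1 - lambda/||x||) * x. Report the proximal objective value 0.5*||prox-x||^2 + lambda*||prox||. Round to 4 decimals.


Step 1: Compute ||x||.
||x|| = 4.9437
Step 2: Compute scaling factor.
scale = max(0, 1 - 3.16/4.9437) = 0.3608
Step 3: prox(x) = [-0.074, -1.1788, 1.025, -0.8578]
||prox(x)|| = 1.7837
Step 4: Proximal objective.
0.5*||prox-x||^2 = 4.9928
lambda*||prox|| = 5.6365
Total = 10.6292


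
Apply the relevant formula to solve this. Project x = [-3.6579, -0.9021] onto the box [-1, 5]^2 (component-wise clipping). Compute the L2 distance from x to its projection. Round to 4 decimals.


Project each component onto [-1, 5].
clip(-3.6579) = -1.0, clip(-0.9021) = -0.9021
Projection = [-1.0, -0.9021]
Squared diffs: [7.0644, 0.0]
Distance = sqrt(7.0644) = 2.6579


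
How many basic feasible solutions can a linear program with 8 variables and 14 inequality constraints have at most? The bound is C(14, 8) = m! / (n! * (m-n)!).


Each vertex corresponds to some choice of n active constraints out of m, so the number of vertices is at most C(m, n) = m! / (n!(m-n)!).
m = 14, n = 8
Numerator: 14 * 13 * 12 * 11 * 10 * 9 * 8 * 7
Denominator: 8! = 40320
C(14, 8) = 3003


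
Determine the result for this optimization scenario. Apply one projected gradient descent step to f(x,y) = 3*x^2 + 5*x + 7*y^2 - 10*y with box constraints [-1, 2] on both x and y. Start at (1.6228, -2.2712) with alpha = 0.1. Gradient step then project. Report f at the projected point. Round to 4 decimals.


Step 1: Compute gradient at (1.6228, -2.2712).
grad_x = 2*3*1.6228 + 5 = 14.7368
grad_y = 2*7*-2.2712 - 10 = -41.7968
Step 2: Gradient step.
x_raw = 1.6228 - 0.1*14.7368 = 0.1491
y_raw = -2.2712 - 0.1*-41.7968 = 1.9085
Step 3: Project onto [-1, 2].
x_proj = clip(0.1491) = 0.1491
y_proj = clip(1.9085) = 1.9085
Step 4: Evaluate f.
f(0.1491, 1.9085) = 7.2236


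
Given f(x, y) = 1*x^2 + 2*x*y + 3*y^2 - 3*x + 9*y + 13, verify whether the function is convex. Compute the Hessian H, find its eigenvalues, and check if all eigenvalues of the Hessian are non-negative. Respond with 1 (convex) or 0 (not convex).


The Hessian of f(x,y) = 1*x^2 + 2*x*y + 3*y^2 - 3*x + 9*y + 13 is:
H = [[2, 2], [2, 6]]
Trace = 2 + 6 = 8
Determinant = 2*6 - (2)^2 = 8
Discriminant = (8)^2 - 4*8 = 32.0
Eigenvalues: lambda_1 = 1.1716, lambda_2 = 6.8284
The function is convex.

1


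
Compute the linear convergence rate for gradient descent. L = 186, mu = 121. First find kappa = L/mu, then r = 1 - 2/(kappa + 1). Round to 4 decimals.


Step 1: Compute the condition number.
kappa = L/mu = 186/121 = 1.5372
Step 2: Compute the convergence rate.
r = 1 - 2/(kappa + 1) = 1 - 2*mu/(L + mu) = (L - mu)/(L + mu) = 65/307 = 0.2117


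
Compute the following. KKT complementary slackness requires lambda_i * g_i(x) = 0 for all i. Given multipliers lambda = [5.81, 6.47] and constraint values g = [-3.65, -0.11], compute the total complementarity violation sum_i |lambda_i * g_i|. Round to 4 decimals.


KKT complementary slackness check:
lambda_1 * g_1 = 5.81 * -3.65 = -21.2065
lambda_2 * g_2 = 6.47 * -0.11 = -0.7117
Total violation = 21.2065 + 0.7117 = 21.9182


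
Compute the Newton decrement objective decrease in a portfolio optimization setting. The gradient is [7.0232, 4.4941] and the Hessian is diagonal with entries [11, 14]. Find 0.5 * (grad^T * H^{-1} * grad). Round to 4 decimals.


Step 1: H is diagonal, so H^(-1) * g = [0.6385, 0.321].
Step 2: g^T H^(-1) g = sum_i g_i^2 / H_ii
  = (7.0232)^2/11 + (4.4941)^2/14
  = 4.4841 + 1.4426 = 5.9268
Step 3: Objective decrease = 0.5 * g^T H^(-1) g = 2.9634


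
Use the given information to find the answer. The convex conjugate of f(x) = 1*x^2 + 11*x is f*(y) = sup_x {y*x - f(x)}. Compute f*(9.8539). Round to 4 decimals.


f*(y) = sup_x {y*x - a*x^2 - b*x} = sup_x {(y-b)*x - a*x^2}
FOC: (y - b) - 2a*x = 0 => x* = (y - b)/(2a)
x* = (9.8539 - 11)/(2*1) = -0.5731
f*(9.8539) = (y-b)^2/(4a) = (9.8539 - 11)^2/(4*1)
= 1.3135/4 = 0.3284


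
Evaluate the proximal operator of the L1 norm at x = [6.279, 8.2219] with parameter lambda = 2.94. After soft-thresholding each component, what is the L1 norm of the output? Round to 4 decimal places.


Soft-thresholding with lambda = 2.94:
prox(6.279) = sign(6.279)*max(|6.279| - 2.94, 0) = 3.339
prox(8.2219) = sign(8.2219)*max(|8.2219| - 2.94, 0) = 5.2819
prox(x) = [3.339, 5.2819]
||prox(x)||_1 = 3.339 + 5.2819 = 8.6209


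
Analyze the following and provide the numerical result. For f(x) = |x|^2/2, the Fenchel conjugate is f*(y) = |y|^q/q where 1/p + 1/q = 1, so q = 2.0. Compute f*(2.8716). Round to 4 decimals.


The conjugate exponent q satisfies 1/p + 1/q = 1.
p = 2, so q = 2/(2 - 1) = 2.0
|y|^q = 2.8716^2.0 = 8.2461
f*(2.8716) = 8.2461 / 2.0 = 4.123


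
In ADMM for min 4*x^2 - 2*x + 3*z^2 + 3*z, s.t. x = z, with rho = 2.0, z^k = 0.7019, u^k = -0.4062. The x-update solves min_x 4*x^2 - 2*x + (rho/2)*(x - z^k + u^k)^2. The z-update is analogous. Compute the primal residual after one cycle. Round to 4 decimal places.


ADMM iteration with rho = 2.0, z^k = 0.7019, u^k = -0.4062
Step 1: x-update.
Minimize 4*x^2 - 2*x + (2.0/2)*(x - 0.7019 - 0.4062)^2
FOC: (2*4 + 2.0)*x = 2 + 2.0*(0.7019 + 0.4062)
x^{k+1} = 0.4216
Step 2: z-update.
Minimize 3*z^2 + 3*z + (2.0/2)*(0.4216 - z - 0.4062)^2
FOC: (2*3 + 2.0)*z = -3 + 2.0*(0.4216 - 0.4062)
z^{k+1} = -0.3711
Step 3: u-update.
u^{k+1} = -0.4062 + 0.4216 + 0.3711 = 0.3866
Step 4: Primal residual = |0.4216 + 0.3711| = 0.7928


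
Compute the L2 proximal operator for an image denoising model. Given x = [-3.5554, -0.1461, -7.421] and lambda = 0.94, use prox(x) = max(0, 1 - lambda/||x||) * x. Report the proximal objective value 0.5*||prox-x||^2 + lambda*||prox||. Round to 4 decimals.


Step 1: Compute ||x||.
||x|| = 8.23
Step 2: Compute scaling factor.
scale = max(0, 1 - 0.94/8.23) = 0.8858
Step 3: prox(x) = [-3.1493, -0.1294, -6.5734]
||prox(x)|| = 7.29
Step 4: Proximal objective.
0.5*||prox-x||^2 = 0.4418
lambda*||prox|| = 6.8526
Total = 7.2944


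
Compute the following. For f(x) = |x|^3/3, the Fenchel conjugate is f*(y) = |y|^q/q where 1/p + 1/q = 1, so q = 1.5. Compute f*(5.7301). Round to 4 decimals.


The conjugate exponent q satisfies 1/p + 1/q = 1.
p = 3, so q = 3/(3 - 1) = 1.5
|y|^q = 5.7301^1.5 = 13.7165
f*(5.7301) = 13.7165 / 1.5 = 9.1443


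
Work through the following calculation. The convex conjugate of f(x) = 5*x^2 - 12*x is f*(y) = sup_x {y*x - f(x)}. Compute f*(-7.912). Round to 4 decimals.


f*(y) = sup_x {y*x - a*x^2 - b*x} = sup_x {(y-b)*x - a*x^2}
FOC: (y - b) - 2a*x = 0 => x* = (y - b)/(2a)
x* = (-7.912 + 12)/(2*5) = 0.4088
f*(-7.912) = (y-b)^2/(4a) = (-7.912 + 12)^2/(4*5)
= 16.7117/20 = 0.8356


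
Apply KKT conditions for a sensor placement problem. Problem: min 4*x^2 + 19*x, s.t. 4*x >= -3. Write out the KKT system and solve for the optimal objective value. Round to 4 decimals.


Step 1: Try lambda = 0 (constraint inactive).
x_unc = -19/(2*4) = -2.375
Check: 4*-2.375 = -9.5 < -3 -- violated!
Step 2: Constraint must be active: 4*x = -3
x* = -3/4 = -0.75
lambda = (2*4*(-0.75) + 19)/4 = 3.25
Step 3: Compute optimal value.
f(x*) = 4*(-0.75)^2 + 19*(-0.75) = -12.0


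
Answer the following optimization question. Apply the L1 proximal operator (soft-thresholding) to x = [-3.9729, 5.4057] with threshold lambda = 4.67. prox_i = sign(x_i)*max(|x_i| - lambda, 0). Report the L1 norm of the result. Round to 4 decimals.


Soft-thresholding with lambda = 4.67:
prox(-3.9729) = sign(-3.9729)*max(|-3.9729| - 4.67, 0) = 0.0
prox(5.4057) = sign(5.4057)*max(|5.4057| - 4.67, 0) = 0.7357
prox(x) = [0.0, 0.7357]
||prox(x)||_1 = 0.0 + 0.7357 = 0.7357


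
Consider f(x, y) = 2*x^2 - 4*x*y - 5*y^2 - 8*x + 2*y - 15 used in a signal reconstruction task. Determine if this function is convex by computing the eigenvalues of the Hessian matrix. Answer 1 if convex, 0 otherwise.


The Hessian of f(x,y) = 2*x^2 - 4*x*y - 5*y^2 - 8*x + 2*y - 15 is:
H = [[4, -4], [-4, -10]]
Trace = 4 - 10 = -6
Determinant = 4*-10 - (-4)^2 = -56
Discriminant = (-6)^2 - 4*-56 = 260.0
Eigenvalues: lambda_1 = -11.0623, lambda_2 = 5.0623
The function is not convex.

0


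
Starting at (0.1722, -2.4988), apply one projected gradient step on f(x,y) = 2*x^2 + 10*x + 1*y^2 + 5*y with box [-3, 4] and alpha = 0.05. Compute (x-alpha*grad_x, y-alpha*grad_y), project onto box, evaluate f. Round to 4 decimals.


Step 1: Compute gradient at (0.1722, -2.4988).
grad_x = 2*2*0.1722 + 10 = 10.6888
grad_y = 2*1*-2.4988 + 5 = 0.0024
Step 2: Gradient step.
x_raw = 0.1722 - 0.05*10.6888 = -0.3622
y_raw = -2.4988 - 0.05*0.0024 = -2.4989
Step 3: Project onto [-3, 4].
x_proj = clip(-0.3622) = -0.3622
y_proj = clip(-2.4989) = -2.4989
Step 4: Evaluate f.
f(-0.3622, -2.4989) = -9.61


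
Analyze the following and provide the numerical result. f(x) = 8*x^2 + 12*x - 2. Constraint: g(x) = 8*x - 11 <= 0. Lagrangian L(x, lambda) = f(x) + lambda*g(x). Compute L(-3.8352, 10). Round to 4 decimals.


Step 1: Evaluate f(x).
f(-3.8352) = 8*(-3.8352)^2 + 12*(-3.8352) - 2 = 69.6477
Step 2: Evaluate g(x).
g(-3.8352) = 8*-3.8352 - 11 = -41.6816
Step 3: Compute Lagrangian.
L = 69.6477 + 10*-41.6816 = -347.1683


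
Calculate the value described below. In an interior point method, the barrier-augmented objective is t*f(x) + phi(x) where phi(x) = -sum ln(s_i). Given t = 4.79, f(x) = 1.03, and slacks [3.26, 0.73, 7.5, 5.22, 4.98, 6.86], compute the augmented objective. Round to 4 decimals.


Step 1: Compute log-barrier.
ln values: [1.1817, -0.3147, 2.0149, 1.6525, 1.6054, 1.9257]
phi = -(1.1817 - 0.3147 + 2.0149 + 1.6525 + 1.6054 + 1.9257) = -8.0656
Step 2: Compute augmented objective.
t*f(x) = 4.79*1.03 = 4.9337
Total = 4.9337 - 8.0656 = -3.1319


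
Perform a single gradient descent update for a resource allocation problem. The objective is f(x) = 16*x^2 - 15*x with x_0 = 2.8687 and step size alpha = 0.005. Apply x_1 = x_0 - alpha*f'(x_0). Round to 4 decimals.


We compute the gradient at x_0 and apply the update.
f'(x) = 32*x - 15
f'(2.8687) = 32*2.8687 - 15 = 76.7984
x_1 = 2.8687 - 0.005*76.7984 = 2.4847


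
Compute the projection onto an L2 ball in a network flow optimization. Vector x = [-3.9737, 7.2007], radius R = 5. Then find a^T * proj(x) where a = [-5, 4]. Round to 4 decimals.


Step 1: Compute ||x|| (intermediates to 6 decimals).
||x|| = sqrt((-3.9737)^2 + 7.2007^2) = 8.224377
Step 2: Project.
Since ||x|| > R, scale = R/||x|| = 5/8.224377 = 0.607949, proj(x) = scale * x
proj(x) = [-2.415807, 4.377658]
Step 3: Dot product.
a^T * proj(x) = -5*(-2.415807) + 4*4.377658 = 29.5897


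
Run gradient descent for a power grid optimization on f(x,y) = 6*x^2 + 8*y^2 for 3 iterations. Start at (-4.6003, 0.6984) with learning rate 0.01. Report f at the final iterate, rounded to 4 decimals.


Gradient descent on f(x,y) = 6*x^2 + 8*y^2.
Starting point: (-4.6003, 0.6984), alpha = 0.01
Step 1: grad_x = 2*6*-4.6003 = -55.2036, grad_y = 2*8*0.6984 = 11.1744
  x_1 = -4.6003 - 0.01*-55.2036 = -4.0483
  y_1 = 0.6984 - 0.01*11.1744 = 0.5867
Step 2: grad_x = 2*6*-4.0483 = -48.5792, grad_y = 2*8*0.5867 = 9.3865
  x_2 = -4.0483 - 0.01*-48.5792 = -3.5625
  y_2 = 0.5867 - 0.01*9.3865 = 0.4928
Step 3: grad_x = 2*6*-3.5625 = -42.7497, grad_y = 2*8*0.4928 = 7.8847
  x_3 = -3.5625 - 0.01*-42.7497 = -3.135
  y_3 = 0.4928 - 0.01*7.8847 = 0.4139
f(-3.135, 0.4139) = 6*(-3.135)^2 + 8*0.4139^2 = 60.3392


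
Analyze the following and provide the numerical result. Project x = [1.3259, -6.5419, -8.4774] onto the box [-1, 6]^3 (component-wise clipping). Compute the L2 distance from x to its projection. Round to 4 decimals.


Project each component onto [-1, 6].
clip(1.3259) = 1.3259, clip(-6.5419) = -1.0, clip(-8.4774) = -1.0
Projection = [1.3259, -1.0, -1.0]
Squared diffs: [0.0, 30.7127, 55.9115]
Distance = sqrt(86.6242) = 9.3072


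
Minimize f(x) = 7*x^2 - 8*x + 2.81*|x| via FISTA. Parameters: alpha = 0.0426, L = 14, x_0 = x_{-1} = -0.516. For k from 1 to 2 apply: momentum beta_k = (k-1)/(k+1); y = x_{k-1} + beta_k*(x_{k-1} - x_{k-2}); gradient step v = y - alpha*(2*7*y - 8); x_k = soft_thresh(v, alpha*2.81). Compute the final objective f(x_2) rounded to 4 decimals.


FISTA on f(x) = 7*x^2 - 8*x + 2.81*|x|
L = 14, alpha = 0.0426
Iteration 1: beta = 0.0, y = -0.516 + 0.0*(-0.516 + 0.516) = -0.516
  grad(y) = -15.224, v = y - alpha*grad = 0.1325
  prox(v) = soft_thresh(0.1325, 0.1197) = 0.0128
Iteration 2: beta = 0.3333, y = 0.0128 + 0.3333*(0.0128 + 0.516) = 0.1891
  grad(y) = -5.3524, v = y - alpha*grad = 0.4171
  prox(v) = soft_thresh(0.4171, 0.1197) = 0.2974
f(x_2) = 7*0.2974^2 - 8*0.2974 + 2.81*|0.2974| = -0.9244


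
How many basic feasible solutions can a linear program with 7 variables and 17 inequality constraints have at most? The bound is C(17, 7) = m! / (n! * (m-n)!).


Each vertex corresponds to some choice of n active constraints out of m, so the number of vertices is at most C(m, n) = m! / (n!(m-n)!).
m = 17, n = 7
Numerator: 17 * 16 * 15 * 14 * 13 * 12 * 11
Denominator: 7! = 5040
C(17, 7) = 19448


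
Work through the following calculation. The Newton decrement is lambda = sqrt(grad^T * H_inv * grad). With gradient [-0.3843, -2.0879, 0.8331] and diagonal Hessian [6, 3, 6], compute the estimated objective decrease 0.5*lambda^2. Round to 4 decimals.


Step 1: H is diagonal, so H^(-1) * g = [-0.0641, -0.696, 0.1389].
Step 2: g^T H^(-1) g = sum_i g_i^2 / H_ii
  = (-0.3843)^2/6 + (-2.0879)^2/3 + (0.8331)^2/6
  = 0.0246 + 1.4531 + 0.1157 = 1.5934
Step 3: Objective decrease = 0.5 * g^T H^(-1) g = 0.7967


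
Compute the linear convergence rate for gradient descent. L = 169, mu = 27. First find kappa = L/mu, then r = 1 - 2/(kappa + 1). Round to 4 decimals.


Step 1: Compute the condition number.
kappa = L/mu = 169/27 = 6.2593
Step 2: Compute the convergence rate.
r = 1 - 2/(kappa + 1) = 1 - 2*mu/(L + mu) = (L - mu)/(L + mu) = 142/196 = 0.7245


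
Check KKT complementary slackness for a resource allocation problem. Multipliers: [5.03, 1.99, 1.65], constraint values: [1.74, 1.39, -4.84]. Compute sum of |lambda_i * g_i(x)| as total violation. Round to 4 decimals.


KKT complementary slackness check:
lambda_1 * g_1 = 5.03 * 1.74 = 8.7522
lambda_2 * g_2 = 1.99 * 1.39 = 2.7661
lambda_3 * g_3 = 1.65 * -4.84 = -7.986
Total violation = 8.7522 + 2.7661 + 7.986 = 19.5043


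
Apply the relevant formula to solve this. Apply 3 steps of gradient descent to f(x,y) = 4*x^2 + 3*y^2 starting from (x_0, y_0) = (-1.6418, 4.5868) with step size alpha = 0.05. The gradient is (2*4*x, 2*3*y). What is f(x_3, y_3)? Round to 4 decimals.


Gradient descent on f(x,y) = 4*x^2 + 3*y^2.
Starting point: (-1.6418, 4.5868), alpha = 0.05
Step 1: grad_x = 2*4*-1.6418 = -13.1344, grad_y = 2*3*4.5868 = 27.5208
  x_1 = -1.6418 - 0.05*-13.1344 = -0.9851
  y_1 = 4.5868 - 0.05*27.5208 = 3.2108
Step 2: grad_x = 2*4*-0.9851 = -7.8806, grad_y = 2*3*3.2108 = 19.2646
  x_2 = -0.9851 - 0.05*-7.8806 = -0.591
  y_2 = 3.2108 - 0.05*19.2646 = 2.2475
Step 3: grad_x = 2*4*-0.591 = -4.7284, grad_y = 2*3*2.2475 = 13.4852
  x_3 = -0.591 - 0.05*-4.7284 = -0.3546
  y_3 = 2.2475 - 0.05*13.4852 = 1.5733
f(-0.3546, 1.5733) = 4*(-0.3546)^2 + 3*1.5733^2 = 7.9286


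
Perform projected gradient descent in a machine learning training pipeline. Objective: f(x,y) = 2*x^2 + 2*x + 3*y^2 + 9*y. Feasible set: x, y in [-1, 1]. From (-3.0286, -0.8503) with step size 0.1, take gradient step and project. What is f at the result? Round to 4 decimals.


Step 1: Compute gradient at (-3.0286, -0.8503).
grad_x = 2*2*-3.0286 + 2 = -10.1144
grad_y = 2*3*-0.8503 + 9 = 3.8982
Step 2: Gradient step.
x_raw = -3.0286 - 0.1*-10.1144 = -2.0172
y_raw = -0.8503 - 0.1*3.8982 = -1.2401
Step 3: Project onto [-1, 1].
x_proj = clip(-2.0172) = -1.0
y_proj = clip(-1.2401) = -1.0
Step 4: Evaluate f.
f(-1.0, -1.0) = -6.0


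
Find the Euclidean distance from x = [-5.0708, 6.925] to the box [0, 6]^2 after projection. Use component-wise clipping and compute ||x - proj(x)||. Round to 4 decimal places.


Project each component onto [0, 6].
clip(-5.0708) = 0.0, clip(6.925) = 6.0
Projection = [0.0, 6.0]
Squared diffs: [25.713, 0.8556]
Distance = sqrt(26.5686) = 5.1545


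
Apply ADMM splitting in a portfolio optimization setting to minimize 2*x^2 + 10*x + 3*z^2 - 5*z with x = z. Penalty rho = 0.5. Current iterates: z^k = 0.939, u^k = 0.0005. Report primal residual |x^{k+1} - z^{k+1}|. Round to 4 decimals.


ADMM iteration with rho = 0.5, z^k = 0.939, u^k = 0.0005
Step 1: x-update.
Minimize 2*x^2 + 10*x + (0.5/2)*(x - 0.939 + 0.0005)^2
FOC: (2*2 + 0.5)*x = -10 + 0.5*(0.939 - 0.0005)
x^{k+1} = -2.1179
Step 2: z-update.
Minimize 3*z^2 - 5*z + (0.5/2)*(-2.1179 - z + 0.0005)^2
FOC: (2*3 + 0.5)*z = 5 + 0.5*(-2.1179 + 0.0005)
z^{k+1} = 0.6064
Step 3: u-update.
u^{k+1} = 0.0005 - 2.1179 - 0.6064 = -2.7238
Step 4: Primal residual = |-2.1179 - 0.6064| = 2.7243


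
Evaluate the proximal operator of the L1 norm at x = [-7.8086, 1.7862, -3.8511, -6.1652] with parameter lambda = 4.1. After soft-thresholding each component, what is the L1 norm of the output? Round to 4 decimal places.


Soft-thresholding with lambda = 4.1:
prox(-7.8086) = sign(-7.8086)*max(|-7.8086| - 4.1, 0) = -3.7086
prox(1.7862) = sign(1.7862)*max(|1.7862| - 4.1, 0) = 0.0
prox(-3.8511) = sign(-3.8511)*max(|-3.8511| - 4.1, 0) = 0.0
prox(-6.1652) = sign(-6.1652)*max(|-6.1652| - 4.1, 0) = -2.0652
prox(x) = [-3.7086, 0.0, 0.0, -2.0652]
||prox(x)||_1 = 3.7086 + 0.0 + 0.0 + 2.0652 = 5.7738


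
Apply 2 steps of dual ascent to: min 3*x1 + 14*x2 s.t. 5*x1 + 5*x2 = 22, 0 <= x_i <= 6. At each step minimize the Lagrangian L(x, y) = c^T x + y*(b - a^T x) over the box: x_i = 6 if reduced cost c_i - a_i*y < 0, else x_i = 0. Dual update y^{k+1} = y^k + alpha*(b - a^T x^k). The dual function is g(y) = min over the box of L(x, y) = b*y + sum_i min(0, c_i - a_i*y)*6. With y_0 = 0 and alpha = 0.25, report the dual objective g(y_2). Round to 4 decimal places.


Dual ascent for LP: min 3*x1 + 14*x2, 5*x1 + 5*x2 = 22, 0 <= x_i <= 6
Step 1: y^k = 0.0, reduced costs: (3.0, 14.0)
  x^k = (0.0, 0.0), subgradient = b - a^T x = 22.0
  y^{k+1} = 0.0 + 0.25*22.0 = 5.5
Step 2: y^k = 5.5, reduced costs: (-24.5, -13.5)
  x^k = (6.0, 6.0), subgradient = b - a^T x = -38.0
  y^{k+1} = 5.5 + 0.25*-38.0 = -4.0
Dual objective at y_2 = -4.0: reduced costs (23.0, 34.0), box minimizer x = (0.0, 0.0)
g(y_2) = b*y + (c1 - a1*y)*x1 + (c2 - a2*y)*x2 = 22*(-4.0) + 23.0*0.0 + 34.0*0.0 = -88.0 + 0.0 + 0.0 = -88.0


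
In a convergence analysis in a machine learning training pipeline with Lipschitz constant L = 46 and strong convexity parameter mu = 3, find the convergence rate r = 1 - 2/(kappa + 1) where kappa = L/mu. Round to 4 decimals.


Step 1: Compute the condition number.
kappa = L/mu = 46/3 = 15.3333
Step 2: Compute the convergence rate.
r = 1 - 2/(kappa + 1) = 1 - 2*mu/(L + mu) = (L - mu)/(L + mu) = 43/49 = 0.8776


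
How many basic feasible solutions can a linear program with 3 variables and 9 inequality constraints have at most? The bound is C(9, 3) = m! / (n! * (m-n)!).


Each vertex corresponds to some choice of n active constraints out of m, so the number of vertices is at most C(m, n) = m! / (n!(m-n)!).
m = 9, n = 3
Numerator: 9 * 8 * 7
Denominator: 3! = 6
C(9, 3) = 84


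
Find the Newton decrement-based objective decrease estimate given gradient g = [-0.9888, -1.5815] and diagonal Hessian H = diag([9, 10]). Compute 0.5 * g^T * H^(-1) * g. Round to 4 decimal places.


Step 1: H is diagonal, so H^(-1) * g = [-0.1099, -0.1582].
Step 2: g^T H^(-1) g = sum_i g_i^2 / H_ii
  = (-0.9888)^2/9 + (-1.5815)^2/10
  = 0.1086 + 0.2501 = 0.3588
Step 3: Objective decrease = 0.5 * g^T H^(-1) g = 0.1794


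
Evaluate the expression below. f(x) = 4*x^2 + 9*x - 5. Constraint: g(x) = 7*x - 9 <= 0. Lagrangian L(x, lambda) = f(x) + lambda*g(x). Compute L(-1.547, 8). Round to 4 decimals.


Step 1: Evaluate f(x).
f(-1.547) = 4*(-1.547)^2 + 9*(-1.547) - 5 = -9.3502
Step 2: Evaluate g(x).
g(-1.547) = 7*-1.547 - 9 = -19.829
Step 3: Compute Lagrangian.
L = -9.3502 + 8*-19.829 = -167.9822


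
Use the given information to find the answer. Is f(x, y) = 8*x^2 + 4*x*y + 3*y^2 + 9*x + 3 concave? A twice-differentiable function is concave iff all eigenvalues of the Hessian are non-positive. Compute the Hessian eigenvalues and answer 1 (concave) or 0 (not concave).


The Hessian of f(x,y) = 8*x^2 + 4*x*y + 3*y^2 + 9*x + 3 is:
H = [[16, 4], [4, 6]]
Trace = 16 + 6 = 22
Determinant = 16*6 - (4)^2 = 80
Discriminant = (22)^2 - 4*80 = 164.0
Eigenvalues: lambda_1 = 4.5969, lambda_2 = 17.4031
The function is not concave.

0


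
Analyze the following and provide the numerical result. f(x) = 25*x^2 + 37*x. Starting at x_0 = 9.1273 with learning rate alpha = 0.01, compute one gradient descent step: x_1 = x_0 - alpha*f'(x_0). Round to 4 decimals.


We compute the gradient at x_0 and apply the update.
f'(x) = 50*x + 37
f'(9.1273) = 50*9.1273 + 37 = 493.365
x_1 = 9.1273 - 0.01*493.365 = 4.1937
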